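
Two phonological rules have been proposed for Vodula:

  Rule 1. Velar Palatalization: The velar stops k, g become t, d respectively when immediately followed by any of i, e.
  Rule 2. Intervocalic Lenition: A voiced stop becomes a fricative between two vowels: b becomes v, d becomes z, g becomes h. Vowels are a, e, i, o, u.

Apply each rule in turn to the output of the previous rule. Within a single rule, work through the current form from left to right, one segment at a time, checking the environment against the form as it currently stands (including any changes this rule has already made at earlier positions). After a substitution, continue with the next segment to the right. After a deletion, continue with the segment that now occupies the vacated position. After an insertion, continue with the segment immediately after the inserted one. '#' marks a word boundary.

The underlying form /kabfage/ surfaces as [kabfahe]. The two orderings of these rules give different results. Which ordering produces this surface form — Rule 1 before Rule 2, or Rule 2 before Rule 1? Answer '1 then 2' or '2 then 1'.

2 then 1

Order 1 then 2:
  1 Velar Palatalization: [kabfage] → [kabfade]
  2 Intervocalic Lenition: [kabfade] → [kabfaze]
  result: [kabfaze]
Order 2 then 1:
  2 Intervocalic Lenition: [kabfage] → [kabfahe]
  1 Velar Palatalization: no change — [kabfahe]
  result: [kabfahe]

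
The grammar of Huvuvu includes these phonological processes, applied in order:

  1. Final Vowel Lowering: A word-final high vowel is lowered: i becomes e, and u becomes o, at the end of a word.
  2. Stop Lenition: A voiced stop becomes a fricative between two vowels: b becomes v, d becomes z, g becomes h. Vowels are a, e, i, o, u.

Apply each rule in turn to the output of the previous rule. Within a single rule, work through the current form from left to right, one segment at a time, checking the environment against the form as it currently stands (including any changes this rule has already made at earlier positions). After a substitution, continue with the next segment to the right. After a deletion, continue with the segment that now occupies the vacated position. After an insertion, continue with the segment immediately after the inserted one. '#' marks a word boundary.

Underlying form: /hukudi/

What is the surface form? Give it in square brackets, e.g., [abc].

1 Final Vowel Lowering: [hukudi] → [hukude]
2 Stop Lenition: [hukude] → [hukuze]

[hukuze]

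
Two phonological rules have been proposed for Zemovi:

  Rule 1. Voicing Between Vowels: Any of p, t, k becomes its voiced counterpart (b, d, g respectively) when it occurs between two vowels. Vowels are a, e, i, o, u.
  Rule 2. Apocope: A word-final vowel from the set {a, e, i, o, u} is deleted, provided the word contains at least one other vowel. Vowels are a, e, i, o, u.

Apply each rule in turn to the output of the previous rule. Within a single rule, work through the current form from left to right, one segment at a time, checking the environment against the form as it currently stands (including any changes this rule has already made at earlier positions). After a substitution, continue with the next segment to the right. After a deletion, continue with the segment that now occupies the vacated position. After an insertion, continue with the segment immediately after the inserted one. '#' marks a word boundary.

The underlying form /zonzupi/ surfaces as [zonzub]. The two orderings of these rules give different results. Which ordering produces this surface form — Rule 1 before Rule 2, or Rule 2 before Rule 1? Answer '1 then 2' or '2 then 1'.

Order 1 then 2:
  1 Voicing Between Vowels: [zonzupi] → [zonzubi]
  2 Apocope: [zonzubi] → [zonzub]
  result: [zonzub]
Order 2 then 1:
  2 Apocope: [zonzupi] → [zonzup]
  1 Voicing Between Vowels: no change — [zonzup]
  result: [zonzup]

1 then 2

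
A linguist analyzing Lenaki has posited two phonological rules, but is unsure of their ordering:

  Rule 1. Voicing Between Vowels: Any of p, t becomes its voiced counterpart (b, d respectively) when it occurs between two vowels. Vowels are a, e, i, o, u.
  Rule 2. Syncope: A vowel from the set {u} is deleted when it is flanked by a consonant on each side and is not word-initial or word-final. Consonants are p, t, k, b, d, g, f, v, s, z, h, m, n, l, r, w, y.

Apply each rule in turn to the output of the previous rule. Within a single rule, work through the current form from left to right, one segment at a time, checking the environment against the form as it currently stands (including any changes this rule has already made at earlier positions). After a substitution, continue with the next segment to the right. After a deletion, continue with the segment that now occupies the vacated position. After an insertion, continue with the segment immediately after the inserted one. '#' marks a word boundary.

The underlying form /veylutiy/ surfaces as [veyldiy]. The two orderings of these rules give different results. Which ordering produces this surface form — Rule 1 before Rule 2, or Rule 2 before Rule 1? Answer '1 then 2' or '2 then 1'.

1 then 2

Order 1 then 2:
  1 Voicing Between Vowels: [veylutiy] → [veyludiy]
  2 Syncope: [veyludiy] → [veyldiy]
  result: [veyldiy]
Order 2 then 1:
  2 Syncope: [veylutiy] → [veyltiy]
  1 Voicing Between Vowels: no change — [veyltiy]
  result: [veyltiy]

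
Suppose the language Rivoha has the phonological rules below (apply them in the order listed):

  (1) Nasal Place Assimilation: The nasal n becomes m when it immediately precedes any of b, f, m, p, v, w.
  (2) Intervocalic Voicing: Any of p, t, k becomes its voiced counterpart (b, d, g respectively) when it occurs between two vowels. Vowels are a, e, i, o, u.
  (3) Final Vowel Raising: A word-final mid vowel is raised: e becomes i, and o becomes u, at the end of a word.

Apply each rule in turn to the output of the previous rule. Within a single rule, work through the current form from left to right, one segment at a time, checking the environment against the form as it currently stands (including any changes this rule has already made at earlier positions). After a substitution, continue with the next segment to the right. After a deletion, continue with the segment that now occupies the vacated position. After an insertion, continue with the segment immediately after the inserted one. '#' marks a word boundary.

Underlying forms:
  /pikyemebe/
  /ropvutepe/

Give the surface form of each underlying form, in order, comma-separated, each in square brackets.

/pikyemebe/:
  (1) Nasal Place Assimilation: no change — [pikyemebe]
  (2) Intervocalic Voicing: no change — [pikyemebe]
  (3) Final Vowel Raising: [pikyemebe] → [pikyemebi]
/ropvutepe/:
  (1) Nasal Place Assimilation: no change — [ropvutepe]
  (2) Intervocalic Voicing: [ropvutepe] → [ropvudebe]
  (3) Final Vowel Raising: [ropvudebe] → [ropvudebi]

[pikyemebi], [ropvudebi]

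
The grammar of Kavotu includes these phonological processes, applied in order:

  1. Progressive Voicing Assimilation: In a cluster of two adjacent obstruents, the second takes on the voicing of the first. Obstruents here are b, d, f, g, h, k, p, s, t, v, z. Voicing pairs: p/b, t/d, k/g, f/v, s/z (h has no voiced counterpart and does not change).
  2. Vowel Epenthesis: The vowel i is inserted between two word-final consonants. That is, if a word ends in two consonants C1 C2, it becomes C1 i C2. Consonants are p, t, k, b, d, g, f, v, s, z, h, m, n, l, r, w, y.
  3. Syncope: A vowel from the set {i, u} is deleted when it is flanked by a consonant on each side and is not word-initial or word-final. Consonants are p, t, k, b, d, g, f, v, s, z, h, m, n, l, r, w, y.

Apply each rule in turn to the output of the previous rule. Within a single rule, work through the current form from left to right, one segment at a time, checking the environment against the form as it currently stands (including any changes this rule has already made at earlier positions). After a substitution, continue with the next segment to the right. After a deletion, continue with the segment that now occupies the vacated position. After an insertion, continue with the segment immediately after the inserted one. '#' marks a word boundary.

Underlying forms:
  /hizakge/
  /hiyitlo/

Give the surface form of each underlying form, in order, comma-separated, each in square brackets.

/hizakge/:
  1 Progressive Voicing Assimilation: [hizakge] → [hizakke]
  2 Vowel Epenthesis: no change — [hizakke]
  3 Syncope: [hizakke] → [hzakke]
/hiyitlo/:
  1 Progressive Voicing Assimilation: no change — [hiyitlo]
  2 Vowel Epenthesis: no change — [hiyitlo]
  3 Syncope: [hiyitlo] → [hytlo]

[hzakke], [hytlo]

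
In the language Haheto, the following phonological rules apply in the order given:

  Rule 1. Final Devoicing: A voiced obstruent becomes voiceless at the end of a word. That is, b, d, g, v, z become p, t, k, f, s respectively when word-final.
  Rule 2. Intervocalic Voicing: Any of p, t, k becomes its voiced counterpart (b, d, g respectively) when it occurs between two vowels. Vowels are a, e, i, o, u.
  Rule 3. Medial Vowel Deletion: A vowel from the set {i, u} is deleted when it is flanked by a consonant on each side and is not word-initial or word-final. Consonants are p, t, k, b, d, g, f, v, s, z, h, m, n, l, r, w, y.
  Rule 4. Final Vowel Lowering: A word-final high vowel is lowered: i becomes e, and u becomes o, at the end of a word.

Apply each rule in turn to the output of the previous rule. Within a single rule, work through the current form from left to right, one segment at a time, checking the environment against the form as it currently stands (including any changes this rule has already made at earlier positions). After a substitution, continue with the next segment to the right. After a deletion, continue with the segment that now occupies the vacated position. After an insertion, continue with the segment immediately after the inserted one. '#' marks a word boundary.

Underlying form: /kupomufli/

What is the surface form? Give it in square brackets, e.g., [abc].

Rule 1 Final Devoicing: no change — [kupomufli]
Rule 2 Intervocalic Voicing: [kupomufli] → [kubomufli]
Rule 3 Medial Vowel Deletion: [kubomufli] → [kbomfli]
Rule 4 Final Vowel Lowering: [kbomfli] → [kbomfle]

[kbomfle]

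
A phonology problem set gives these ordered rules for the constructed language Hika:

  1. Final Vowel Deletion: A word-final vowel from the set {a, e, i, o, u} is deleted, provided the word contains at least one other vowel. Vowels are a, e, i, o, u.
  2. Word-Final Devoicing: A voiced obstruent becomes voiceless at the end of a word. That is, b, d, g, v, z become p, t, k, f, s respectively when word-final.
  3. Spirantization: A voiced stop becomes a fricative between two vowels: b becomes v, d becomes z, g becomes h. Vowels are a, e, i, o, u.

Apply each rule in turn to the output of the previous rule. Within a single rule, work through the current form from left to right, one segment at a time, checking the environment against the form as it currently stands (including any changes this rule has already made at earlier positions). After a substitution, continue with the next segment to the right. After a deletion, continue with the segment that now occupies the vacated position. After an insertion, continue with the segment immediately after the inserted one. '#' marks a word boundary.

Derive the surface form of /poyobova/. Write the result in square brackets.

[poyovof]

1 Final Vowel Deletion: [poyobova] → [poyobov]
2 Word-Final Devoicing: [poyobov] → [poyobof]
3 Spirantization: [poyobof] → [poyovof]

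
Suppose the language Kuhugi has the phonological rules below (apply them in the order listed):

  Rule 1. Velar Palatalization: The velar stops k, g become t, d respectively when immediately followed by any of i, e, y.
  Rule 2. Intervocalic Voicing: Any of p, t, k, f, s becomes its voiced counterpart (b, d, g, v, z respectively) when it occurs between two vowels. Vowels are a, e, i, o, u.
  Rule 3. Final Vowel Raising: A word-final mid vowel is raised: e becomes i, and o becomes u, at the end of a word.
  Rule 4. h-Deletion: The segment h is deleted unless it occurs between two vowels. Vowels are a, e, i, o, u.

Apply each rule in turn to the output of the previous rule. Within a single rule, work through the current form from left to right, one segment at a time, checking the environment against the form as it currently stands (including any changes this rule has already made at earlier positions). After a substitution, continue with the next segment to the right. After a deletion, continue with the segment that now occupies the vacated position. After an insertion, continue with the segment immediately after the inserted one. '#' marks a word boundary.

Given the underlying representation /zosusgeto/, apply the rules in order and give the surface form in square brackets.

Rule 1 Velar Palatalization: [zosusgeto] → [zosusdeto]
Rule 2 Intervocalic Voicing: [zosusdeto] → [zozusdedo]
Rule 3 Final Vowel Raising: [zozusdedo] → [zozusdedu]
Rule 4 h-Deletion: no change — [zozusdedu]

[zozusdedu]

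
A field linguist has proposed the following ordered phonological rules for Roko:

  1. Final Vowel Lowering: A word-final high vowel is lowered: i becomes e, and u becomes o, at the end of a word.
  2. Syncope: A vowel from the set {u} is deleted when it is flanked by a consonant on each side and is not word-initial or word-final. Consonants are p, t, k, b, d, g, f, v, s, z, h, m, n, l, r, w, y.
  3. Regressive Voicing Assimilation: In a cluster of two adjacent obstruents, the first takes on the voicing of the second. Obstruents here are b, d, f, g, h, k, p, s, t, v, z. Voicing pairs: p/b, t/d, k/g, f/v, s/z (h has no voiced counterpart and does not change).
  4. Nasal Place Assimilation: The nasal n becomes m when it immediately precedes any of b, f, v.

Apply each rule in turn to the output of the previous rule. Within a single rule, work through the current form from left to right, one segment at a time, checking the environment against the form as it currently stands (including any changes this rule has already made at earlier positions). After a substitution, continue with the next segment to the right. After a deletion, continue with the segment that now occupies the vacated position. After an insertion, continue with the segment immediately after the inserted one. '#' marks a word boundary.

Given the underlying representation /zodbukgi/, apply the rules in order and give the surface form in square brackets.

1 Final Vowel Lowering: [zodbukgi] → [zodbukge]
2 Syncope: [zodbukge] → [zodbkge]
3 Regressive Voicing Assimilation: [zodbkge] → [zodpgge]
4 Nasal Place Assimilation: no change — [zodpgge]

[zodpgge]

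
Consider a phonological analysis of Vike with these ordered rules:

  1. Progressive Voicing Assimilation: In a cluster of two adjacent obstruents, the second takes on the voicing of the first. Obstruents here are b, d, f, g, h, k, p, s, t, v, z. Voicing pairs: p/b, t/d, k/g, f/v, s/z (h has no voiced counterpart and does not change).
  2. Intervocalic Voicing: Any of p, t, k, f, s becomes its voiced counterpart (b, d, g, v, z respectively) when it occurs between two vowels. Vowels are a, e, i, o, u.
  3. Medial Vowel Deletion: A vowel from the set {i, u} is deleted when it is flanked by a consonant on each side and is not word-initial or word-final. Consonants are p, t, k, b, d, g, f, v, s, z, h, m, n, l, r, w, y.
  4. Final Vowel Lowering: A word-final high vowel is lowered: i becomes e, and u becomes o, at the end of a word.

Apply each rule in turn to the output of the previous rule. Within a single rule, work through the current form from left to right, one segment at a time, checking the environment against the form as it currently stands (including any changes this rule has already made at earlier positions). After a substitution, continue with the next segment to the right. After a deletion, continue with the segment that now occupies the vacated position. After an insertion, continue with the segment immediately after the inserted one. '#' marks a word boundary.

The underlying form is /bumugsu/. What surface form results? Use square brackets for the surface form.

[bmgzo]

1 Progressive Voicing Assimilation: [bumugsu] → [bumugzu]
2 Intervocalic Voicing: no change — [bumugzu]
3 Medial Vowel Deletion: [bumugzu] → [bmgzu]
4 Final Vowel Lowering: [bmgzu] → [bmgzo]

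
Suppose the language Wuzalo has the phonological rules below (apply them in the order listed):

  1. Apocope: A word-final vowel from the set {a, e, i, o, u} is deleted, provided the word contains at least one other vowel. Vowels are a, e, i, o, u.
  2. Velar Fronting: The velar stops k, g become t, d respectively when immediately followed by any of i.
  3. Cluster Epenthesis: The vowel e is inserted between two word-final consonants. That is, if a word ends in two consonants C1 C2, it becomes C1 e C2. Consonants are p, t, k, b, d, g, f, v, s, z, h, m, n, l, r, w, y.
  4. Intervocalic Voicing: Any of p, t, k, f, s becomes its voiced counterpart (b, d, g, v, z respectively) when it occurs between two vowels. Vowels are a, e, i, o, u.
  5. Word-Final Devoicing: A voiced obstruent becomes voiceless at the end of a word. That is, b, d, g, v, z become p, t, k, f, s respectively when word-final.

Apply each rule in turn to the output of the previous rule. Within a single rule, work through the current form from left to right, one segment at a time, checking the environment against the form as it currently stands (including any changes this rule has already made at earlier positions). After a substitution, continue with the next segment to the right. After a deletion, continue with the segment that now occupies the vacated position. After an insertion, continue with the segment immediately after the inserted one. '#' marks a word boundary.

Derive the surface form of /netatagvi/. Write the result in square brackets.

1 Apocope: [netatagvi] → [netatagv]
2 Velar Fronting: no change — [netatagv]
3 Cluster Epenthesis: [netatagv] → [netatagev]
4 Intervocalic Voicing: [netatagev] → [nedadagev]
5 Word-Final Devoicing: [nedadagev] → [nedadagef]

[nedadagef]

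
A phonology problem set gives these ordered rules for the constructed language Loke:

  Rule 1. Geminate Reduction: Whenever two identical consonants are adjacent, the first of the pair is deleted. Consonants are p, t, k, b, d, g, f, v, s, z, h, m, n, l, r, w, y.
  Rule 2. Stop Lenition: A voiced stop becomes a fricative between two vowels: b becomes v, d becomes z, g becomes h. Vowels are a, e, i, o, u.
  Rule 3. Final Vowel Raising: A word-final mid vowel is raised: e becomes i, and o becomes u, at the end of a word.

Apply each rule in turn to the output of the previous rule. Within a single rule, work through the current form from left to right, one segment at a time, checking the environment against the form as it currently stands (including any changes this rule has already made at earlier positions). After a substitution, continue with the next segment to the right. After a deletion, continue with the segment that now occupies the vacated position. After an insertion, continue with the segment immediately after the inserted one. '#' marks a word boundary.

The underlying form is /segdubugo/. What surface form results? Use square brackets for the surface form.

Rule 1 Geminate Reduction: no change — [segdubugo]
Rule 2 Stop Lenition: [segdubugo] → [segduvuho]
Rule 3 Final Vowel Raising: [segduvuho] → [segduvuhu]

[segduvuhu]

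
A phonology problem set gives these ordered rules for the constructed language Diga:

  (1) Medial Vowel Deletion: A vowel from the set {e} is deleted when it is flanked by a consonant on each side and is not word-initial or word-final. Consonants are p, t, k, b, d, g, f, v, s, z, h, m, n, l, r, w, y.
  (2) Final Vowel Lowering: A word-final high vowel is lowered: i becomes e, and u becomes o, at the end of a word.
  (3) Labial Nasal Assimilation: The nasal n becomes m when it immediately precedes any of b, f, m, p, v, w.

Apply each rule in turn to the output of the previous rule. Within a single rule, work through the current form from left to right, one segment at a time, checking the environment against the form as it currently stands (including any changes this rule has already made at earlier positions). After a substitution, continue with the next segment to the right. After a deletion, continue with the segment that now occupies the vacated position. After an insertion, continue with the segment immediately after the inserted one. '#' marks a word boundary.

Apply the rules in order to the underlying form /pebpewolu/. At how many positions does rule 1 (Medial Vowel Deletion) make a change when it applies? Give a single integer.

(1) Medial Vowel Deletion: [pebpewolu] → [pbpwolu]
(2) Final Vowel Lowering: [pbpwolu] → [pbpwolo]
(3) Labial Nasal Assimilation: no change — [pbpwolo]
Rule 1 changed 2 position(s).

2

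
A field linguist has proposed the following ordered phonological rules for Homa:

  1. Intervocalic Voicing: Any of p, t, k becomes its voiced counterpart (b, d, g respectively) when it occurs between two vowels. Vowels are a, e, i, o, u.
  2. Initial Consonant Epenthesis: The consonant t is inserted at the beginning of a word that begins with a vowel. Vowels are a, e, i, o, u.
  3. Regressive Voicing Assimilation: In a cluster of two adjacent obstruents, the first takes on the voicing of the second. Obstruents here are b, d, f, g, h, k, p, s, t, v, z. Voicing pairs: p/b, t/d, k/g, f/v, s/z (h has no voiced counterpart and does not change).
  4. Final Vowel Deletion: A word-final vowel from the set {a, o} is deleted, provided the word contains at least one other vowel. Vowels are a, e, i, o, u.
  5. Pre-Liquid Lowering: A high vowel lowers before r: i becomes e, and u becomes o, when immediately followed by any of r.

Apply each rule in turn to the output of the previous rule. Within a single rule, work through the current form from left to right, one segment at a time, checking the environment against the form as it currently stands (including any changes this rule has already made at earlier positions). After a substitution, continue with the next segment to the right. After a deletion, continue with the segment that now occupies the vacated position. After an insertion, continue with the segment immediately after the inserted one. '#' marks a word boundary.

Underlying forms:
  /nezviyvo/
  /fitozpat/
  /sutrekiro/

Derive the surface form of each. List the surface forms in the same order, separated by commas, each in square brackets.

[nezviyv], [fidospat], [sutreger]

/nezviyvo/:
  1 Intervocalic Voicing: no change — [nezviyvo]
  2 Initial Consonant Epenthesis: no change — [nezviyvo]
  3 Regressive Voicing Assimilation: no change — [nezviyvo]
  4 Final Vowel Deletion: [nezviyvo] → [nezviyv]
  5 Pre-Liquid Lowering: no change — [nezviyv]
/fitozpat/:
  1 Intervocalic Voicing: [fitozpat] → [fidozpat]
  2 Initial Consonant Epenthesis: no change — [fidozpat]
  3 Regressive Voicing Assimilation: [fidozpat] → [fidospat]
  4 Final Vowel Deletion: no change — [fidospat]
  5 Pre-Liquid Lowering: no change — [fidospat]
/sutrekiro/:
  1 Intervocalic Voicing: [sutrekiro] → [sutregiro]
  2 Initial Consonant Epenthesis: no change — [sutregiro]
  3 Regressive Voicing Assimilation: no change — [sutregiro]
  4 Final Vowel Deletion: [sutregiro] → [sutregir]
  5 Pre-Liquid Lowering: [sutregir] → [sutreger]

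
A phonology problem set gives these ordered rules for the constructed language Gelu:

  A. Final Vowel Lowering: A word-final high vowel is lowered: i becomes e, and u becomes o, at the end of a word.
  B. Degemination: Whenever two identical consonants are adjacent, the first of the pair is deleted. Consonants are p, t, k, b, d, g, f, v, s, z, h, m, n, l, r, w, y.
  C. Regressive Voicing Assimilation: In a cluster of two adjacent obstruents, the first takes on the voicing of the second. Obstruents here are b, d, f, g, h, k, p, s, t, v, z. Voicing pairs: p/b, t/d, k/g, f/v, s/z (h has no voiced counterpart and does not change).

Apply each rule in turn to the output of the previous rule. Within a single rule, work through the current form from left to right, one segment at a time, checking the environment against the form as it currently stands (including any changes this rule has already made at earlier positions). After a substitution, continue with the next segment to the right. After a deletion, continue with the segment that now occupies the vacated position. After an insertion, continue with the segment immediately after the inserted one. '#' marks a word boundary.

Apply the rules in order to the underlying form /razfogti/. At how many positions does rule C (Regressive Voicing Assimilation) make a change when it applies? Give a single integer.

2

A Final Vowel Lowering: [razfogti] → [razfogte]
B Degemination: no change — [razfogte]
C Regressive Voicing Assimilation: [razfogte] → [rasfokte]
Rule C changed 2 position(s).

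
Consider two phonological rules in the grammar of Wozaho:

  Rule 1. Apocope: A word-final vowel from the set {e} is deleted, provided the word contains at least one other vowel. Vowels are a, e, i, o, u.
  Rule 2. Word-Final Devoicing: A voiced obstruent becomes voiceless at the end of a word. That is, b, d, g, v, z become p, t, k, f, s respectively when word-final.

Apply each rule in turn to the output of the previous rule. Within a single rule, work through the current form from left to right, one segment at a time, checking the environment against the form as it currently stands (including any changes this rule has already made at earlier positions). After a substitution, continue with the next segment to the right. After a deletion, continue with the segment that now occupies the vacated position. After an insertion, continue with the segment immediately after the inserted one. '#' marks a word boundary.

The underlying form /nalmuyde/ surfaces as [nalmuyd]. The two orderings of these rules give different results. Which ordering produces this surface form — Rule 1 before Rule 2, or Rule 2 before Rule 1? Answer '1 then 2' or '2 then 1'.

2 then 1

Order 1 then 2:
  1 Apocope: [nalmuyde] → [nalmuyd]
  2 Word-Final Devoicing: [nalmuyd] → [nalmuyt]
  result: [nalmuyt]
Order 2 then 1:
  2 Word-Final Devoicing: no change — [nalmuyde]
  1 Apocope: [nalmuyde] → [nalmuyd]
  result: [nalmuyd]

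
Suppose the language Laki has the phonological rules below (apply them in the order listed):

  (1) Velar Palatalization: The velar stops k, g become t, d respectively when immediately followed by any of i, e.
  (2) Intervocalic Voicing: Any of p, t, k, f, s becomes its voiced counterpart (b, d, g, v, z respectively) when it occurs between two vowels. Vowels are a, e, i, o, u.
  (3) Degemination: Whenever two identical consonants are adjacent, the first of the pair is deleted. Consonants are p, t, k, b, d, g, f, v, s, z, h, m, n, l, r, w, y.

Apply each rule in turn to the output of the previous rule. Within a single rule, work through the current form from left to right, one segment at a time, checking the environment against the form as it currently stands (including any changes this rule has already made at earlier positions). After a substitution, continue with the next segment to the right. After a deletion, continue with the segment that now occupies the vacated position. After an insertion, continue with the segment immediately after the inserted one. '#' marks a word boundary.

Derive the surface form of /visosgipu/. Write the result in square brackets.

(1) Velar Palatalization: [visosgipu] → [visosdipu]
(2) Intervocalic Voicing: [visosdipu] → [vizosdibu]
(3) Degemination: no change — [vizosdibu]

[vizosdibu]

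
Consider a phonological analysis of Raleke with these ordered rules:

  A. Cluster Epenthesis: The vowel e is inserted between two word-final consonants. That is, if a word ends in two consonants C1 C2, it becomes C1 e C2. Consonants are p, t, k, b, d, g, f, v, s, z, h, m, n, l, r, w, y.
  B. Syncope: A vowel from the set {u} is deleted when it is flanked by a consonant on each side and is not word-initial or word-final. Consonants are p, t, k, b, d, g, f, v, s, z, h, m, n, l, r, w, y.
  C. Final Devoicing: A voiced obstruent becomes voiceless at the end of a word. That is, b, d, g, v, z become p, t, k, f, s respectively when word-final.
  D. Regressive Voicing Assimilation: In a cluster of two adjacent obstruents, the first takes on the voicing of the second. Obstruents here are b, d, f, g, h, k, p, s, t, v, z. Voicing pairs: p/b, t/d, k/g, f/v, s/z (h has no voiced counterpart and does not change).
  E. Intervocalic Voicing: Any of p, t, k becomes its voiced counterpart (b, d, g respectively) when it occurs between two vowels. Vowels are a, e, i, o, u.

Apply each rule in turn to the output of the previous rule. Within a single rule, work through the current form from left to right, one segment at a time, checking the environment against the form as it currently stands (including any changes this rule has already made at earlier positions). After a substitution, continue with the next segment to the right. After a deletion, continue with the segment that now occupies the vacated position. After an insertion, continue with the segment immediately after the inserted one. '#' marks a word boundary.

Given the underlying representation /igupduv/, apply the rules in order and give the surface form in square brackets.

A Cluster Epenthesis: no change — [igupduv]
B Syncope: [igupduv] → [igpdv]
C Final Devoicing: [igpdv] → [igpdf]
D Regressive Voicing Assimilation: [igpdf] → [ikbtf]
E Intervocalic Voicing: no change — [ikbtf]

[ikbtf]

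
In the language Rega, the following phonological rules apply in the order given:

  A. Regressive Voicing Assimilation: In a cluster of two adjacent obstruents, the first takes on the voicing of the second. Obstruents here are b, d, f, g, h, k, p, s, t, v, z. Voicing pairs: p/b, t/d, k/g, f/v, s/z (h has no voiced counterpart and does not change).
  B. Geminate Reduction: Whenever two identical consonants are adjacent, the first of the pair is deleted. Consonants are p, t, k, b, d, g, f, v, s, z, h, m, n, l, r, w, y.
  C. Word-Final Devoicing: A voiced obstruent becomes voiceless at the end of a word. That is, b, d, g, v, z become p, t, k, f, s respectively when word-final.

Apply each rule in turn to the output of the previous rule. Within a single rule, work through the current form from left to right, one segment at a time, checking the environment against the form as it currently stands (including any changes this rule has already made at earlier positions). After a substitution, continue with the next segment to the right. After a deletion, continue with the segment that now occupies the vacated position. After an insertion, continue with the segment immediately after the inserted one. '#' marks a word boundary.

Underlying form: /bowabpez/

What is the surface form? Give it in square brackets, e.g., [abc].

A Regressive Voicing Assimilation: [bowabpez] → [bowappez]
B Geminate Reduction: [bowappez] → [bowapez]
C Word-Final Devoicing: [bowapez] → [bowapes]

[bowapes]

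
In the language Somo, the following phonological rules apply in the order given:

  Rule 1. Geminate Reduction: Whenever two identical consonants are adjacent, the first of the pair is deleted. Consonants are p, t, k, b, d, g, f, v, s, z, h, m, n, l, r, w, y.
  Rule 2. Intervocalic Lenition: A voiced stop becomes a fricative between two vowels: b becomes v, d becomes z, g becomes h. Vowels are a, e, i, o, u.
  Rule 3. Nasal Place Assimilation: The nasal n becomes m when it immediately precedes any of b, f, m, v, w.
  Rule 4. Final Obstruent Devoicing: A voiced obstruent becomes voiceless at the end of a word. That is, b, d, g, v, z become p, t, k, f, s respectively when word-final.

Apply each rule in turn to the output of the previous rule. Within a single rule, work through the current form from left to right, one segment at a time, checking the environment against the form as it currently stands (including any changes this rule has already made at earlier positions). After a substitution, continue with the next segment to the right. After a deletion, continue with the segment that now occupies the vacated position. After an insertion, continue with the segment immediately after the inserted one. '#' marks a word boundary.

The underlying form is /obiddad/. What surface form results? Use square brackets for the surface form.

[ovizat]

Rule 1 Geminate Reduction: [obiddad] → [obidad]
Rule 2 Intervocalic Lenition: [obidad] → [ovizad]
Rule 3 Nasal Place Assimilation: no change — [ovizad]
Rule 4 Final Obstruent Devoicing: [ovizad] → [ovizat]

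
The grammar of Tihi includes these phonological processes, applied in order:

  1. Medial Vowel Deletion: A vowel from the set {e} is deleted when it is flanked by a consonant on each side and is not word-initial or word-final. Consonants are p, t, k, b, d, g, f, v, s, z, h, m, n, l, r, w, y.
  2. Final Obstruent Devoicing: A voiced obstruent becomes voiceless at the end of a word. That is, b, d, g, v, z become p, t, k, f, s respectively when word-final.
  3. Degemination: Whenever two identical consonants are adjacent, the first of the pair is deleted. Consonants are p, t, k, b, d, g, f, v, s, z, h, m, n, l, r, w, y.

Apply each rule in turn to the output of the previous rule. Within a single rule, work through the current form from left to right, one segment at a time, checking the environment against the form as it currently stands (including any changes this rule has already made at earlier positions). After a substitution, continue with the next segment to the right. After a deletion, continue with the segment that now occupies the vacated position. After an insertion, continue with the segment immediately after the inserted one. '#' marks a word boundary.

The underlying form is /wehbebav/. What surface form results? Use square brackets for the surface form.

1 Medial Vowel Deletion: [wehbebav] → [whbbav]
2 Final Obstruent Devoicing: [whbbav] → [whbbaf]
3 Degemination: [whbbaf] → [whbaf]

[whbaf]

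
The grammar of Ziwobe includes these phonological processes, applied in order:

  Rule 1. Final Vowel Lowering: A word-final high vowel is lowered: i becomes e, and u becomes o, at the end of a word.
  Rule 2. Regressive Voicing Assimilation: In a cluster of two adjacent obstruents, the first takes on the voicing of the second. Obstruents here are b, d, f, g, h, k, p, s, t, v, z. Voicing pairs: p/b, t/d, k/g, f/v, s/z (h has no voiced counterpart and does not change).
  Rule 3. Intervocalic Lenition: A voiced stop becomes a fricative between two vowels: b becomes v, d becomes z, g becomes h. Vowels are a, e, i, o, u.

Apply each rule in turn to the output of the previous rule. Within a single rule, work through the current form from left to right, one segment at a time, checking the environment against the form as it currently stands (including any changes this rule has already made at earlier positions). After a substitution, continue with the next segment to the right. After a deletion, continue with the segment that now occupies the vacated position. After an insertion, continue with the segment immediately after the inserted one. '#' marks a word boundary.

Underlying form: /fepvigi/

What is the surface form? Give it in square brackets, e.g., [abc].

[febvihe]

Rule 1 Final Vowel Lowering: [fepvigi] → [fepvige]
Rule 2 Regressive Voicing Assimilation: [fepvige] → [febvige]
Rule 3 Intervocalic Lenition: [febvige] → [febvihe]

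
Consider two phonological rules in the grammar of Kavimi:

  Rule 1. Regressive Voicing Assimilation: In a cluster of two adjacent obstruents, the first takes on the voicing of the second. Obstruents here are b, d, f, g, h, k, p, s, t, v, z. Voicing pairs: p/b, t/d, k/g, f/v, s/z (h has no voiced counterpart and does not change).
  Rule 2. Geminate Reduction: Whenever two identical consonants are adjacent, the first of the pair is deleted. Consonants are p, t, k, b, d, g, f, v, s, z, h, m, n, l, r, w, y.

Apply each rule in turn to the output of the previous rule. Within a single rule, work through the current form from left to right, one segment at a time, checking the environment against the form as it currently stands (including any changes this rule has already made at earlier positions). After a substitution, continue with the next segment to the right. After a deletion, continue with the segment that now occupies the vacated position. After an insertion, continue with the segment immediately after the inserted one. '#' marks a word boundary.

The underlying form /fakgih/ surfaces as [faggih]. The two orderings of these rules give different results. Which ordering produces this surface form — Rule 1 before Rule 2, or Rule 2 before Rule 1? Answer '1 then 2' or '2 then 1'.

Order 1 then 2:
  1 Regressive Voicing Assimilation: [fakgih] → [faggih]
  2 Geminate Reduction: [faggih] → [fagih]
  result: [fagih]
Order 2 then 1:
  2 Geminate Reduction: no change — [fakgih]
  1 Regressive Voicing Assimilation: [fakgih] → [faggih]
  result: [faggih]

2 then 1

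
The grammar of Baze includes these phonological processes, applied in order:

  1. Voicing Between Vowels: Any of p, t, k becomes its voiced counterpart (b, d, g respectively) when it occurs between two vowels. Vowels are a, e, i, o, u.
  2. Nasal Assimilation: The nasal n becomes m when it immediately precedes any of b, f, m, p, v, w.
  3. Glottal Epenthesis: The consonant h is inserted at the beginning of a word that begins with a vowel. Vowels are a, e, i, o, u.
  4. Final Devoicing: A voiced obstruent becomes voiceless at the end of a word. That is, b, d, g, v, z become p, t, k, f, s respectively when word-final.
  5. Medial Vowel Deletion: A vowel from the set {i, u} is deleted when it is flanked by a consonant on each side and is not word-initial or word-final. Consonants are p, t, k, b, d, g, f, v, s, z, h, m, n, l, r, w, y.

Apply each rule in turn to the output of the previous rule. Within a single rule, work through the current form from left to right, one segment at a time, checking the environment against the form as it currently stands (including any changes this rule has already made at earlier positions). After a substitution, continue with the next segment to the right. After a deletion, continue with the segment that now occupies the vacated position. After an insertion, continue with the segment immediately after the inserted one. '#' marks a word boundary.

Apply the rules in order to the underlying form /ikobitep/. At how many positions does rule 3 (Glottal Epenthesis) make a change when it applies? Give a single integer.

1

1 Voicing Between Vowels: [ikobitep] → [igobidep]
2 Nasal Assimilation: no change — [igobidep]
3 Glottal Epenthesis: [igobidep] → [higobidep]
4 Final Devoicing: no change — [higobidep]
5 Medial Vowel Deletion: [higobidep] → [hgobdep]
Rule 3 changed 1 position(s).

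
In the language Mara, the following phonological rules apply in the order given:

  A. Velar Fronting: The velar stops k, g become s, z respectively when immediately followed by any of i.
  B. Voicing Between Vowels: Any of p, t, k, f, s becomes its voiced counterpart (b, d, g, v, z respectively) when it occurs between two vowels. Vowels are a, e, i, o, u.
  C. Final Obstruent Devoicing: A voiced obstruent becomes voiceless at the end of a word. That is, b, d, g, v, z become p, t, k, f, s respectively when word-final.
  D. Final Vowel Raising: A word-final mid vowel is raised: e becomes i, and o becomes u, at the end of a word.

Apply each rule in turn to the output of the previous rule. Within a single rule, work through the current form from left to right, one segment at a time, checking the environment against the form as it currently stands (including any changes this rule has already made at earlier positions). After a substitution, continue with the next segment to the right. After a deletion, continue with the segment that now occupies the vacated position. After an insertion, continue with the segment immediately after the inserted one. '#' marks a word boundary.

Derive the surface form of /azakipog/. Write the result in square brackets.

[azazibok]

A Velar Fronting: [azakipog] → [azasipog]
B Voicing Between Vowels: [azasipog] → [azazibog]
C Final Obstruent Devoicing: [azazibog] → [azazibok]
D Final Vowel Raising: no change — [azazibok]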